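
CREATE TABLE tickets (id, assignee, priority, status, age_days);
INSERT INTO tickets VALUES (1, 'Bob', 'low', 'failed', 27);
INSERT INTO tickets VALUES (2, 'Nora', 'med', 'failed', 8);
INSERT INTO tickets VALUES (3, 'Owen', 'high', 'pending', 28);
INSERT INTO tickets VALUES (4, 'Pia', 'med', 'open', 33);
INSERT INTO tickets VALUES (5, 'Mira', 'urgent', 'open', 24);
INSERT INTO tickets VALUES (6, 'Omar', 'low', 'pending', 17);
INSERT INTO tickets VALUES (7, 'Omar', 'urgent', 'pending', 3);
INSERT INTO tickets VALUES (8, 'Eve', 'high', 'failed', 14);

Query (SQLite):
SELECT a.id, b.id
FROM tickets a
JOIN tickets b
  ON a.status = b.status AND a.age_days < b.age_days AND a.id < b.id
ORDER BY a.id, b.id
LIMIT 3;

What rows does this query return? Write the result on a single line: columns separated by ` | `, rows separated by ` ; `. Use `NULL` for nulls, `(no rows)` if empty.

2 | 8

Pairs (a,b) with same status, a.age_days < b.age_days, a.id < b.id.
status groups: failed:{1,2,8} open:{4,5} pending:{3,6,7}
Ordered by (a.id, b.id); first 3.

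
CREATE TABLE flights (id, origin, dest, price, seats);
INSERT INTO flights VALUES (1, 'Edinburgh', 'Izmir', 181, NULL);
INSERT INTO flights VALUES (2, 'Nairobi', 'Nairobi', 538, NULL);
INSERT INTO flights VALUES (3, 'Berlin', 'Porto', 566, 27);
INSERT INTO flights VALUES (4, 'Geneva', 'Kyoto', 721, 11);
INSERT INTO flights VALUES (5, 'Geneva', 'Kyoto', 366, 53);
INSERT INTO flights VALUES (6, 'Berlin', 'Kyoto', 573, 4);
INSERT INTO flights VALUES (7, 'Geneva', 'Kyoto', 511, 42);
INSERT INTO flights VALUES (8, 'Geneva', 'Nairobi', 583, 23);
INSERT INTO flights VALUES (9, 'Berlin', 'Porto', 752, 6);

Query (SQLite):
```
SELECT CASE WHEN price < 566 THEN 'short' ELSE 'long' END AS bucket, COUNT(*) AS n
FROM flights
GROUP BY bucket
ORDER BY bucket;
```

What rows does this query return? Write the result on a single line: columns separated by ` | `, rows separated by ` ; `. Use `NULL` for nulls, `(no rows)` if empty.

long | 5 ; short | 4

Bucket rows by price < 566 → 'short' else 'long'; count each bucket.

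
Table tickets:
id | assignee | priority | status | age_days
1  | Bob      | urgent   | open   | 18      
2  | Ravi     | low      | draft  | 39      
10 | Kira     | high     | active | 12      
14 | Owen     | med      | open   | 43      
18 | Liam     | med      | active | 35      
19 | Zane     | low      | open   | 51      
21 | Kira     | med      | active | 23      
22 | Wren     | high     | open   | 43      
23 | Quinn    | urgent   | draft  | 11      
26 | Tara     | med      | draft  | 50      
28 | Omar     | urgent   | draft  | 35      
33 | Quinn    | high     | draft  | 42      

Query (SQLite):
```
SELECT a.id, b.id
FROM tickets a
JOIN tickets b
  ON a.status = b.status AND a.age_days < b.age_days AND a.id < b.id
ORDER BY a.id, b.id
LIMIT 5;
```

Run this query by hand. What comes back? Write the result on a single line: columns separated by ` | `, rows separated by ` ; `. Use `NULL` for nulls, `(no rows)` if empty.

1 | 14 ; 1 | 19 ; 1 | 22 ; 2 | 26 ; 2 | 33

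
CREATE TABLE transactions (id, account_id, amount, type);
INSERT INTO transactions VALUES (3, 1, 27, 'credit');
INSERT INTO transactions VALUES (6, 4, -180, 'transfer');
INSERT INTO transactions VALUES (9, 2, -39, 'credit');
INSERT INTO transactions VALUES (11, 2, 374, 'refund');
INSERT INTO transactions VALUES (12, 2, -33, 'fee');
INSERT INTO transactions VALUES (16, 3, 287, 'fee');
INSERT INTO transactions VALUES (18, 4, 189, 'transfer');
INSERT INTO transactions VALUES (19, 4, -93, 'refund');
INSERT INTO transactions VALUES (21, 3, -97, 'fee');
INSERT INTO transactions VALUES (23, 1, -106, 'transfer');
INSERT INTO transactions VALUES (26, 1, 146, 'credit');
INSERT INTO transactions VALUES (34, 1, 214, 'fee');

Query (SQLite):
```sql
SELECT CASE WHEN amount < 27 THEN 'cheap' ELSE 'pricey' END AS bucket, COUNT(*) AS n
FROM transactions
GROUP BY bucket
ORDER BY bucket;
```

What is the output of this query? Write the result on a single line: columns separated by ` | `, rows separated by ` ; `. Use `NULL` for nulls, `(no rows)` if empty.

Bucket rows by amount < 27 → 'cheap' else 'pricey'; count each bucket.

cheap | 6 ; pricey | 6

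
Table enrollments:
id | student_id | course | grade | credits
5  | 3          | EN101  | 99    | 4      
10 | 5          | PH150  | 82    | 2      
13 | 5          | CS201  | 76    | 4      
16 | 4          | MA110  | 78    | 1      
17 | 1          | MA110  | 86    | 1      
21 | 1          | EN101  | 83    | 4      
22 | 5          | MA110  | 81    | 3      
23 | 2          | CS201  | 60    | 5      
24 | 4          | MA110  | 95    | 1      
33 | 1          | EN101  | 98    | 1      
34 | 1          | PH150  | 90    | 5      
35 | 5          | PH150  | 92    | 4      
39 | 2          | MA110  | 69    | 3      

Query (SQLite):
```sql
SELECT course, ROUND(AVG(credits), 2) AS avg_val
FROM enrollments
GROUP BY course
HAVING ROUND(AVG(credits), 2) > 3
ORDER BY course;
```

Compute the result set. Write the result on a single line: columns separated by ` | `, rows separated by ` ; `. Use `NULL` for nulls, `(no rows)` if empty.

CS201 | 4.5 ; PH150 | 3.67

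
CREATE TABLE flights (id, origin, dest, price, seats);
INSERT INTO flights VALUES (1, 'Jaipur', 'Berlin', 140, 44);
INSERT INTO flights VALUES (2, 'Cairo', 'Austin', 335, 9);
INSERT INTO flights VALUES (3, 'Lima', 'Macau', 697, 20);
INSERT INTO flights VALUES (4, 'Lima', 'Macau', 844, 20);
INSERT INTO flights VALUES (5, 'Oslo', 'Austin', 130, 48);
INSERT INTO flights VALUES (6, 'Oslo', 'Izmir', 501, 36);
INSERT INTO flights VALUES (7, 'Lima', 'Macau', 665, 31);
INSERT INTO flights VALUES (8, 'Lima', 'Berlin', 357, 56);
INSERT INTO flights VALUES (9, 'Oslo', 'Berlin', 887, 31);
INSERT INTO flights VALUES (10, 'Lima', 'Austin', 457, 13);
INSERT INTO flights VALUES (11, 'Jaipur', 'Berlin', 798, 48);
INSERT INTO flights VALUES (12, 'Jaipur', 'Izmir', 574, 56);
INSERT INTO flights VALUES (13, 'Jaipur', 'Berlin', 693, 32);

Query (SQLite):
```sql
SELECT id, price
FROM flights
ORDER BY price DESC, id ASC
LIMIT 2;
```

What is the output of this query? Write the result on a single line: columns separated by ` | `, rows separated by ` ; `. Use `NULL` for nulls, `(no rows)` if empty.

Sort by price desc, tiebreak id asc: (887, id=9), (844, id=4), (798, id=11), (697, id=3), (693, id=13) …. Take first 2.

9 | 887 ; 4 | 844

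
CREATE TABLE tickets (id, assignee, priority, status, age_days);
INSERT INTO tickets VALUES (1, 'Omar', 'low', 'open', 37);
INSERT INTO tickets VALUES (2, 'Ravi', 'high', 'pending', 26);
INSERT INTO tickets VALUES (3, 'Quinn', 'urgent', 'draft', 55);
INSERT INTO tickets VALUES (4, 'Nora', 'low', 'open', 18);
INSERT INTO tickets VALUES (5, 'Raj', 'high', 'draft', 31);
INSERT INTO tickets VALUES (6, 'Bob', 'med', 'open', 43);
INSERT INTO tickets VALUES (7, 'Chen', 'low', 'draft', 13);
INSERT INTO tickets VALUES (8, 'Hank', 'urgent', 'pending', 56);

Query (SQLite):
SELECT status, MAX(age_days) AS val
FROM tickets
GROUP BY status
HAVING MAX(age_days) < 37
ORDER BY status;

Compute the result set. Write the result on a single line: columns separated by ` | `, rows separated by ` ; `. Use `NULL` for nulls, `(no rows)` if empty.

(no rows)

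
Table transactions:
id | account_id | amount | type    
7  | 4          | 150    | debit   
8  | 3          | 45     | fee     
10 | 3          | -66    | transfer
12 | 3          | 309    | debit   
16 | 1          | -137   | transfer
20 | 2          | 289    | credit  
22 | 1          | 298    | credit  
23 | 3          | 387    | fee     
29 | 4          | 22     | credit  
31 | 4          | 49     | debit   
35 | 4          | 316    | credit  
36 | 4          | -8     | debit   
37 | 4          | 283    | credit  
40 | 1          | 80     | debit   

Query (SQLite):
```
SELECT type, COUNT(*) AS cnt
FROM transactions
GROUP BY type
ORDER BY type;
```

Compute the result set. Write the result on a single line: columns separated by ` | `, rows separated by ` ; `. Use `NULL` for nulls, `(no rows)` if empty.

Partition transactions by type; compute COUNT(*) within each group.
  credit: ids {20, 22, 29, 35, 37} → COUNT(*)=5
  debit: ids {7, 12, 31, 36, 40} → COUNT(*)=5
  fee: ids {8, 23} → COUNT(*)=2
  transfer: ids {10, 16} → COUNT(*)=2

credit | 5 ; debit | 5 ; fee | 2 ; transfer | 2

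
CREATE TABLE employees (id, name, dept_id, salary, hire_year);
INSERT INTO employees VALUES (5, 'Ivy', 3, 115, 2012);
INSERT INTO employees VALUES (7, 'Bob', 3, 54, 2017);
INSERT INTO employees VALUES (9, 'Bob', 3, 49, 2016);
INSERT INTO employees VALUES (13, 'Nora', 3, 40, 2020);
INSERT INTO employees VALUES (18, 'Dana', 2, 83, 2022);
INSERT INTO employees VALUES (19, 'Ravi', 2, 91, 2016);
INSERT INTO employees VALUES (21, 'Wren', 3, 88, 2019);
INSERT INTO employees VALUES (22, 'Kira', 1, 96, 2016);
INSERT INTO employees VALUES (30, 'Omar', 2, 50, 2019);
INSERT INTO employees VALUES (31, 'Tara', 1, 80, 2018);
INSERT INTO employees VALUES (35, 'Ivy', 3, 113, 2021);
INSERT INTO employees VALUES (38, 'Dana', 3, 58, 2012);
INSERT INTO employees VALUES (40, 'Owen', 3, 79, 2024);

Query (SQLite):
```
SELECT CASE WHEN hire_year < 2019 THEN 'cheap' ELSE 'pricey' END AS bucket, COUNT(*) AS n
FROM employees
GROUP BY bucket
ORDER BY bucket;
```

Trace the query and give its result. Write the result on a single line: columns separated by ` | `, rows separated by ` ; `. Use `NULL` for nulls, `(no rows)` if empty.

cheap | 7 ; pricey | 6

Bucket rows by hire_year < 2019 → 'cheap' else 'pricey'; count each bucket.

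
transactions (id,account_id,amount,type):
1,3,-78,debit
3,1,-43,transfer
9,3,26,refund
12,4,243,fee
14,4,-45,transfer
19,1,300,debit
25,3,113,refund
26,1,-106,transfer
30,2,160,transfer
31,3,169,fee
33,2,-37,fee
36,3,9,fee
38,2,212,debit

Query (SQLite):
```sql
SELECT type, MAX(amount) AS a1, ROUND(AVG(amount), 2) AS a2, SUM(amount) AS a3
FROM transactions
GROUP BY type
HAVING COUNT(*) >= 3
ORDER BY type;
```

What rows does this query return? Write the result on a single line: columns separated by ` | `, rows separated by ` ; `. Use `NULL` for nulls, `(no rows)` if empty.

debit | 300 | 144.67 | 434 ; fee | 243 | 96 | 384 ; transfer | 160 | -8.5 | -34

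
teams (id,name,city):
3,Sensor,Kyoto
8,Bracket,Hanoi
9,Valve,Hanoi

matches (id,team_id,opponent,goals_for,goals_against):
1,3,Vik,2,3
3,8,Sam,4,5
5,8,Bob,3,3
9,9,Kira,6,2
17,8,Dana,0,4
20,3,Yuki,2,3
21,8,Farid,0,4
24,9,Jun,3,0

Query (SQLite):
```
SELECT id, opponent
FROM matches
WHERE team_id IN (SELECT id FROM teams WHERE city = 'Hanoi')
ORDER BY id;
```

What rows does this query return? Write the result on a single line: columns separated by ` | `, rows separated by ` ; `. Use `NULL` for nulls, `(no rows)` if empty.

Inner query: teams.id where city = 'Hanoi'.
Outer: keep matches rows whose team_id is in that set.
Inner query → {8, 9}

3 | Sam ; 5 | Bob ; 9 | Kira ; 17 | Dana ; 21 | Farid ; 24 | Jun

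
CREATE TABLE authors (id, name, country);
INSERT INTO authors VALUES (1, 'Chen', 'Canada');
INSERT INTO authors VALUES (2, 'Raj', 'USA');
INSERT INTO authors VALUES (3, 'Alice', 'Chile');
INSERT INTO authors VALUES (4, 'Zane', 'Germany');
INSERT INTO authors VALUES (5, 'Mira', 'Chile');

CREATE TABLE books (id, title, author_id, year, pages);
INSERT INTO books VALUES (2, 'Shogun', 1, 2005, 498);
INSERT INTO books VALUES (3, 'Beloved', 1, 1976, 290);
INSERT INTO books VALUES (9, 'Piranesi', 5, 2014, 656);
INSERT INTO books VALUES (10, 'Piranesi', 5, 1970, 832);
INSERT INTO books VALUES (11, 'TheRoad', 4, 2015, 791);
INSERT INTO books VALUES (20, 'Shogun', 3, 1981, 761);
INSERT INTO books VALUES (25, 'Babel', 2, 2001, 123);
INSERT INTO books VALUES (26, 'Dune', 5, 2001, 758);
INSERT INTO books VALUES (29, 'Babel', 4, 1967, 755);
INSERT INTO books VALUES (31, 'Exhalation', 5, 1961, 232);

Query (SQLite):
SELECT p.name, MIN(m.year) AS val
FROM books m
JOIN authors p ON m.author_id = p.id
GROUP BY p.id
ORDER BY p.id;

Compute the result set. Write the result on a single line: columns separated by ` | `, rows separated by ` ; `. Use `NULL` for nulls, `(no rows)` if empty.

Join each books row to its authors via author_id.
Group joined rows by authors.id; compute MIN(m.year) per group.
  1: ids {2, 3} → MIN(m.year)=1976
  2: ids {25} → MIN(m.year)=2001
  3: ids {20} → MIN(m.year)=1981
  4: ids {11, 29} → MIN(m.year)=1967
  5: ids {9, 10, 26, 31} → MIN(m.year)=1961

Chen | 1976 ; Raj | 2001 ; Alice | 1981 ; Zane | 1967 ; Mira | 1961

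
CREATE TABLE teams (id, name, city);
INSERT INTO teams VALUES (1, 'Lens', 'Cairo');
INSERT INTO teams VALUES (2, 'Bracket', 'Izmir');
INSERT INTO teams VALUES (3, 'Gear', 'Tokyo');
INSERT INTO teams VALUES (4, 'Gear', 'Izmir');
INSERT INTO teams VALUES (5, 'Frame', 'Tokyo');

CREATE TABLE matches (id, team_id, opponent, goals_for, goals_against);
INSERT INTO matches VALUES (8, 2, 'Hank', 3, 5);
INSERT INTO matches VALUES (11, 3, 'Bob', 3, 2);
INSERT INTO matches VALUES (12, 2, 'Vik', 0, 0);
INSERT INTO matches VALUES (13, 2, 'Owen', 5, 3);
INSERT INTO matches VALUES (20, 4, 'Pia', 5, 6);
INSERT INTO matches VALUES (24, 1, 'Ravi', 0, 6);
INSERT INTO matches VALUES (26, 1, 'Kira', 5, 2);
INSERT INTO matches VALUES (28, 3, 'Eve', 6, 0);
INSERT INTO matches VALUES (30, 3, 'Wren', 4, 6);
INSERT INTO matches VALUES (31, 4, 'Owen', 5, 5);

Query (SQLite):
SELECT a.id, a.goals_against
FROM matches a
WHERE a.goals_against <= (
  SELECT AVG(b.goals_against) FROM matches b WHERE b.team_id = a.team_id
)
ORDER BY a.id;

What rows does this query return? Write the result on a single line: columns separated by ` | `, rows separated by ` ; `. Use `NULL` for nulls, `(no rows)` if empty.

For each matches row a, compute AVG(goals_against) over rows sharing a.team_id.
Keep row a if a.goals_against <= that per-group AVG.
  team_id=1: AVG(goals_against) = 4.0
  team_id=2: AVG(goals_against) = 2.666667
  team_id=3: AVG(goals_against) = 2.666667
  team_id=4: AVG(goals_against) = 5.5

11 | 2 ; 12 | 0 ; 26 | 2 ; 28 | 0 ; 31 | 5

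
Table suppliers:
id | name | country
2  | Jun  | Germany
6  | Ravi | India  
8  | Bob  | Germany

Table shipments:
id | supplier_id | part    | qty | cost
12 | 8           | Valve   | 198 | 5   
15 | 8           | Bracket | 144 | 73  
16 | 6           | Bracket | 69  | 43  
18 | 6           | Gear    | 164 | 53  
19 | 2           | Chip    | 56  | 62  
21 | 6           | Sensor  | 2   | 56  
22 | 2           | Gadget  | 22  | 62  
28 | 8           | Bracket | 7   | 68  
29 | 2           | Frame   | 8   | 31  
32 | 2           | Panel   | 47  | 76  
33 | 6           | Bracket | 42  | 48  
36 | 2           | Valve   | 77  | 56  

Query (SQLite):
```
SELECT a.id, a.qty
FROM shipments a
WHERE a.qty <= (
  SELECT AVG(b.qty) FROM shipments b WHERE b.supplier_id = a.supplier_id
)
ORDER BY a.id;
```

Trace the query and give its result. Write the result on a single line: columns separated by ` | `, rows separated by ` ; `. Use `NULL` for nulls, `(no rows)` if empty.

16 | 69 ; 21 | 2 ; 22 | 22 ; 28 | 7 ; 29 | 8 ; 33 | 42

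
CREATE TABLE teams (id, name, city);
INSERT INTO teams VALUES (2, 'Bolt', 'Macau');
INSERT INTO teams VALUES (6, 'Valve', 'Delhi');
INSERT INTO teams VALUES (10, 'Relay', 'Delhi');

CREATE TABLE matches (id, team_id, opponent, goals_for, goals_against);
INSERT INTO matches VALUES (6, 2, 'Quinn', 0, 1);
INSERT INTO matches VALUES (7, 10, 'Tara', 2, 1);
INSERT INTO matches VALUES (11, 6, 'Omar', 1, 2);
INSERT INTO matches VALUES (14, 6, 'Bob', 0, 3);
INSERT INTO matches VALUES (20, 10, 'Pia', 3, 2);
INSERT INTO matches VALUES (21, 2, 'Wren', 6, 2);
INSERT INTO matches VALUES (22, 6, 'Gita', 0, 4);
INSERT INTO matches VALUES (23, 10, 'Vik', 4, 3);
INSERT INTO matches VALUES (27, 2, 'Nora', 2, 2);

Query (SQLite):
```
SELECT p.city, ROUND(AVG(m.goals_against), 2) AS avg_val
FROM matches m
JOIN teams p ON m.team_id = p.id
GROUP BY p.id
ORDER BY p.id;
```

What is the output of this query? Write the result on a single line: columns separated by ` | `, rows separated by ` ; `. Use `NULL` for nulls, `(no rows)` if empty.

Macau | 1.67 ; Delhi | 3 ; Delhi | 2

Join each matches row to its teams via team_id.
Group joined rows by teams.id; compute ROUND(AVG(m.goals_against), 2) per group.
  2: ids {6, 21, 27} → ROUND(AVG(m.goals_against), 2)=1.67
  6: ids {11, 14, 22} → ROUND(AVG(m.goals_against), 2)=3
  10: ids {7, 20, 23} → ROUND(AVG(m.goals_against), 2)=2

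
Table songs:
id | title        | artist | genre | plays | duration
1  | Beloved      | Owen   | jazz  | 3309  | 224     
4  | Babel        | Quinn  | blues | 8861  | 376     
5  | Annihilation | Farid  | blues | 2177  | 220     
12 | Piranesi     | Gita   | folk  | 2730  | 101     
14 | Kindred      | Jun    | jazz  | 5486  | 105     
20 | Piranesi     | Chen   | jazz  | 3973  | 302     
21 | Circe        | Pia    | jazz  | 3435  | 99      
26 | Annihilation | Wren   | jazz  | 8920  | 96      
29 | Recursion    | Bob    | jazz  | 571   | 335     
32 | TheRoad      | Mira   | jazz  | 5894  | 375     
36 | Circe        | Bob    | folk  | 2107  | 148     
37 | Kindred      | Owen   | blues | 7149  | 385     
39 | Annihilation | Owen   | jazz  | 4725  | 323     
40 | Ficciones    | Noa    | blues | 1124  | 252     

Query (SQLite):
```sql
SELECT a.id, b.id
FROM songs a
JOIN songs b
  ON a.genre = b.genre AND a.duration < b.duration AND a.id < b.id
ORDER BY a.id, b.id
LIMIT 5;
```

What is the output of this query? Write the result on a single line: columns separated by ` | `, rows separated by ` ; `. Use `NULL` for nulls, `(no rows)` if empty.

1 | 20 ; 1 | 29 ; 1 | 32 ; 1 | 39 ; 4 | 37

Pairs (a,b) with same genre, a.duration < b.duration, a.id < b.id.
genre groups: blues:{4,5,37,40} folk:{12,36} jazz:{1,14,20,21,26,29,32,39}
Ordered by (a.id, b.id); first 5.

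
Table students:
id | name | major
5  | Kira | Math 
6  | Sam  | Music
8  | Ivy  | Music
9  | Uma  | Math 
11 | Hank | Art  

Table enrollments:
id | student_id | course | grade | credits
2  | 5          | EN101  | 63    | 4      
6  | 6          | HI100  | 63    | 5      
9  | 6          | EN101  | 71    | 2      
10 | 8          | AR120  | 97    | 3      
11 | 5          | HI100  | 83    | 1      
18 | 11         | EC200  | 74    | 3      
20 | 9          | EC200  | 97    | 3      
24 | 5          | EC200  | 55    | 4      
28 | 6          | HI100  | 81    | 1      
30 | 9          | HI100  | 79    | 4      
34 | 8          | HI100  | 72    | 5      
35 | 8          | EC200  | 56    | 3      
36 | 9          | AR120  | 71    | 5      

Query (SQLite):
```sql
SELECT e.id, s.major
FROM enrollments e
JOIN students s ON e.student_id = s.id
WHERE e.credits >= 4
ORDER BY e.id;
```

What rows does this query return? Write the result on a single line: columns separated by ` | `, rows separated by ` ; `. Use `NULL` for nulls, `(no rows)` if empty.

2 | Math ; 6 | Music ; 24 | Math ; 30 | Math ; 34 | Music ; 36 | Math

Each enrollments row matches the students row where student_id = students.id.
Then keep rows with e.credits >= 4.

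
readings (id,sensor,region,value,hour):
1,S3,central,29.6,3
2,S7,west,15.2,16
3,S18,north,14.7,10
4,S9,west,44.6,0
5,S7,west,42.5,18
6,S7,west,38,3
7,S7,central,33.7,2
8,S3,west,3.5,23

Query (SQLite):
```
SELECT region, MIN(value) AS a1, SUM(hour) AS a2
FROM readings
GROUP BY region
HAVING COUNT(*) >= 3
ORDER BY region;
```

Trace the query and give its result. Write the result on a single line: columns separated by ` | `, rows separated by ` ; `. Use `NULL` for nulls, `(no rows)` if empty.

west | 3.5 | 60

Group readings by region.
Per group compute: MIN(value), SUM(hour).
HAVING: drop groups with fewer than 3 rows.
  central: ids {1, 7} → MIN(value)=29.6, SUM(hour)=5
  north: ids {3} → MIN(value)=14.7, SUM(hour)=10
  west: ids {2, 4, 5, 6, 8} → MIN(value)=3.5, SUM(hour)=60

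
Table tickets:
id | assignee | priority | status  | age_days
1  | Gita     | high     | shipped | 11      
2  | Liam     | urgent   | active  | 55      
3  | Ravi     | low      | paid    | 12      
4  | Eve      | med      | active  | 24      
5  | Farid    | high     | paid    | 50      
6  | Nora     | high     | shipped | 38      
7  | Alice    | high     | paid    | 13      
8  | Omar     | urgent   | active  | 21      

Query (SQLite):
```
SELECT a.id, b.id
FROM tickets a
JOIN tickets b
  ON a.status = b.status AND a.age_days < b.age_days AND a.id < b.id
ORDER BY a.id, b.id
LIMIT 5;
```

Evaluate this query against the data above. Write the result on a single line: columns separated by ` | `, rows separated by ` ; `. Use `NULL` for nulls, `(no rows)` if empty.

1 | 6 ; 3 | 5 ; 3 | 7

Pairs (a,b) with same status, a.age_days < b.age_days, a.id < b.id.
status groups: active:{2,4,8} paid:{3,5,7} shipped:{1,6}
Ordered by (a.id, b.id); first 5.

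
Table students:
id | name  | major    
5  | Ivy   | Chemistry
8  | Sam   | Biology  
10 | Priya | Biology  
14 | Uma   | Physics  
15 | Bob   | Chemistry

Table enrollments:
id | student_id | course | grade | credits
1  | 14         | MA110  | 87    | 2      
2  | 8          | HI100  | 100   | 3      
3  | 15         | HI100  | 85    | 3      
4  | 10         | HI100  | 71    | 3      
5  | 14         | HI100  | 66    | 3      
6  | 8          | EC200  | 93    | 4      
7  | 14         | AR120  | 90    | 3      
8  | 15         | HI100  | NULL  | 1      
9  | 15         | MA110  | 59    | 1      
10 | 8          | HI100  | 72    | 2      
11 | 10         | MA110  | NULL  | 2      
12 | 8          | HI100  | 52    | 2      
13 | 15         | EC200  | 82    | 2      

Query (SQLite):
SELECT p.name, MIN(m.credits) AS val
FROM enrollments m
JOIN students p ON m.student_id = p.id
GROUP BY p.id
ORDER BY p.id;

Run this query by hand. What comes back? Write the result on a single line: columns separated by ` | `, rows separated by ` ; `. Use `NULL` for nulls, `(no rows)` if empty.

Join each enrollments row to its students via student_id.
Group joined rows by students.id; compute MIN(m.credits) per group.
  8: ids {2, 6, 10, 12} → MIN(m.credits)=2
  10: ids {4, 11} → MIN(m.credits)=2
  14: ids {1, 5, 7} → MIN(m.credits)=2
  15: ids {3, 8, 9, 13} → MIN(m.credits)=1

Sam | 2 ; Priya | 2 ; Uma | 2 ; Bob | 1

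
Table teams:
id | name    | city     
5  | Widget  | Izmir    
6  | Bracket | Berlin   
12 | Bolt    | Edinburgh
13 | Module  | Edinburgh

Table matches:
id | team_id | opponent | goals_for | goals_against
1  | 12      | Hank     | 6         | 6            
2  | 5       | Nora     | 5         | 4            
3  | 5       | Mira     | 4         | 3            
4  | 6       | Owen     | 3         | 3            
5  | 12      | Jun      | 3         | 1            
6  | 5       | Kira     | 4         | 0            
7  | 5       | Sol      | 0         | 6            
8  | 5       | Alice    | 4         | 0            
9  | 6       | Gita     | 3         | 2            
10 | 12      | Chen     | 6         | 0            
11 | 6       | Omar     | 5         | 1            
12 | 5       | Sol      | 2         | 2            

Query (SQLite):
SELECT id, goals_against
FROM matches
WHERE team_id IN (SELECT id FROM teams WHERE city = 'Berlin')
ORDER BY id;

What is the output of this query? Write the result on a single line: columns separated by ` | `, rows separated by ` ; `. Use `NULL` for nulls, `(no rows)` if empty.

Inner query: teams.id where city = 'Berlin'.
Outer: keep matches rows whose team_id is in that set.
Inner query → {6}

4 | 3 ; 9 | 2 ; 11 | 1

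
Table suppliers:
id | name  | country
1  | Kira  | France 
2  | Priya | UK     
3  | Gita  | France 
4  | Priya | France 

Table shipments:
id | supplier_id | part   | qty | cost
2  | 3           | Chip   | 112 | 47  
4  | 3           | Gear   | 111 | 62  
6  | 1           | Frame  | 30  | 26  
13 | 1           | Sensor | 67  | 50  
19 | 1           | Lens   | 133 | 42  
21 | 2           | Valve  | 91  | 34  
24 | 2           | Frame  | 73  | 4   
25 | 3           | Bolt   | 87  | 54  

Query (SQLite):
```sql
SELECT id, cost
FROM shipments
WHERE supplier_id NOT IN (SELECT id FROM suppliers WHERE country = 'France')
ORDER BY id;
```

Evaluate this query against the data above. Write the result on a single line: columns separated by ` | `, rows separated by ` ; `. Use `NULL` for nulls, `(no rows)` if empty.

21 | 34 ; 24 | 4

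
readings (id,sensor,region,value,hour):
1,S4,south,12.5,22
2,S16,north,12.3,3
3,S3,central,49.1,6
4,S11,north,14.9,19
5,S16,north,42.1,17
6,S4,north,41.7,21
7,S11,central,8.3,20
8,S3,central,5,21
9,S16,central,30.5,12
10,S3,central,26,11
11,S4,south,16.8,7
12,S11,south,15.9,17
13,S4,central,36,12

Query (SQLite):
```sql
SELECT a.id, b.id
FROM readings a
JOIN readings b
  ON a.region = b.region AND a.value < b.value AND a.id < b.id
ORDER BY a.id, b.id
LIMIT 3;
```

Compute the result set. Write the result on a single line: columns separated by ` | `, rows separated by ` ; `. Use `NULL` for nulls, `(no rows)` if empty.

Pairs (a,b) with same region, a.value < b.value, a.id < b.id.
region groups: central:{3,7,8,9,10,13} north:{2,4,5,6} south:{1,11,12}
Ordered by (a.id, b.id); first 3.

1 | 11 ; 1 | 12 ; 2 | 4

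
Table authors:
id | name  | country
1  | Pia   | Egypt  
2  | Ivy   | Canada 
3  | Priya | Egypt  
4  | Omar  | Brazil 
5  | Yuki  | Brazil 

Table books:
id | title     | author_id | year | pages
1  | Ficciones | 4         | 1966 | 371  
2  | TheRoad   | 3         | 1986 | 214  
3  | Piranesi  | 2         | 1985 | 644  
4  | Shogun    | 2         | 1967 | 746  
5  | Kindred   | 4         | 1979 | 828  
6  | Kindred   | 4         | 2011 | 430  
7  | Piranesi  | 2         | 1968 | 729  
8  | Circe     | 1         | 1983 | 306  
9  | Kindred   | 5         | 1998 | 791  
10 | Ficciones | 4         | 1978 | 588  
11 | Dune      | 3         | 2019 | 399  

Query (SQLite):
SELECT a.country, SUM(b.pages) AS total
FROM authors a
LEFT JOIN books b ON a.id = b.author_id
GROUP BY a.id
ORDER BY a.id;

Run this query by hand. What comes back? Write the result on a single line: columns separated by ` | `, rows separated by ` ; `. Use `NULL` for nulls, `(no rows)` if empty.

Egypt | 306 ; Canada | 2119 ; Egypt | 613 ; Brazil | 2217 ; Brazil | 791

LEFT JOIN keeps every authors row; unmatched ones get NULL for books columns.
Group by authors.id and compute SUM(b.pages). SUM over an all-NULL group is NULL.
  1: ids {8} → SUM(b.pages)=306
  2: ids {3, 4, 7} → SUM(b.pages)=2119
  3: ids {2, 11} → SUM(b.pages)=613
  4: ids {1, 5, 6, 10} → SUM(b.pages)=2217
  5: ids {9} → SUM(b.pages)=791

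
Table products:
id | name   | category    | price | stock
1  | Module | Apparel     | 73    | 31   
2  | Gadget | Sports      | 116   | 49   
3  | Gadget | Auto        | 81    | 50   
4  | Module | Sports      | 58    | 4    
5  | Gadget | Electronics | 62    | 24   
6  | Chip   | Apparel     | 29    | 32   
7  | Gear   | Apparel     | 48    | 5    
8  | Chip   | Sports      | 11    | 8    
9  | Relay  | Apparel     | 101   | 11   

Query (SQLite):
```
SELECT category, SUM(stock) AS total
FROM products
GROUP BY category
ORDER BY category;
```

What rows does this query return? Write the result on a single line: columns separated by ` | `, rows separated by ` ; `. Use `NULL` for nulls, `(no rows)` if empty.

Partition products by category; compute SUM(stock) within each group.
  Apparel: ids {1, 6, 7, 9} → SUM(stock)=79
  Auto: ids {3} → SUM(stock)=50
  Electronics: ids {5} → SUM(stock)=24
  Sports: ids {2, 4, 8} → SUM(stock)=61

Apparel | 79 ; Auto | 50 ; Electronics | 24 ; Sports | 61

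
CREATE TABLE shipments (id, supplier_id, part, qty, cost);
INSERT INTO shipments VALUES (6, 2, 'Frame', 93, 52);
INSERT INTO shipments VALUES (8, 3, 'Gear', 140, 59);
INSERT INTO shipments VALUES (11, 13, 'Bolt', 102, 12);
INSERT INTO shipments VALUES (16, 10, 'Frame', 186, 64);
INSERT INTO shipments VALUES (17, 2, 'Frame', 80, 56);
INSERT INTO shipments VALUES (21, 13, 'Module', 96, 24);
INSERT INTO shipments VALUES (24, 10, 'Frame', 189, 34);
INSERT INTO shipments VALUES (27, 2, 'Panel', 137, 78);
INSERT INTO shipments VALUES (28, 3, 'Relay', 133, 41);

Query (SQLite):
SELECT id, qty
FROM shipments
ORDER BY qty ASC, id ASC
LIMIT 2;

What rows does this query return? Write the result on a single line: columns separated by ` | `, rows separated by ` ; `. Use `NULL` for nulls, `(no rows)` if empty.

17 | 80 ; 6 | 93

Sort by qty asc, tiebreak id asc: (80, id=17), (93, id=6), (96, id=21), (102, id=11), (133, id=28) …. Take first 2.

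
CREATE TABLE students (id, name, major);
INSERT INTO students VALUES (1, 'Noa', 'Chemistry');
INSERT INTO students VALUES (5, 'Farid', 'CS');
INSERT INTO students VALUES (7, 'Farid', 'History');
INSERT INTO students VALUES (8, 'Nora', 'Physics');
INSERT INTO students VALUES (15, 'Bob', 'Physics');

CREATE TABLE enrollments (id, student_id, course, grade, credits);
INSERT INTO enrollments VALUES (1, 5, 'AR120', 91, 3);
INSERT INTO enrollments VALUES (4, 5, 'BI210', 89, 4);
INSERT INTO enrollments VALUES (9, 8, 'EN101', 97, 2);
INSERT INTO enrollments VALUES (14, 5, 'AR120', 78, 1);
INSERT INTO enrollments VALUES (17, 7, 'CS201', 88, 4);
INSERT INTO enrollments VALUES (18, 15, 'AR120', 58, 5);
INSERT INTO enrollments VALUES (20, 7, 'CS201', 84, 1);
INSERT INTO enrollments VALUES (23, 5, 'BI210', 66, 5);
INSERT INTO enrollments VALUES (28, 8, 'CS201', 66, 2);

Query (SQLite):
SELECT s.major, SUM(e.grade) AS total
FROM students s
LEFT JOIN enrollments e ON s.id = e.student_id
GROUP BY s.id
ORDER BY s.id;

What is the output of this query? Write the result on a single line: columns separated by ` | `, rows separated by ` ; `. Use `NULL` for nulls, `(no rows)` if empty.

LEFT JOIN keeps every students row; unmatched ones get NULL for enrollments columns.
Group by students.id and compute SUM(e.grade). SUM over an all-NULL group is NULL.
  1: ids {—} → SUM(e.grade)=NULL
  5: ids {1, 4, 14, 23} → SUM(e.grade)=324
  7: ids {17, 20} → SUM(e.grade)=172
  8: ids {9, 28} → SUM(e.grade)=163
  15: ids {18} → SUM(e.grade)=58

Chemistry | NULL ; CS | 324 ; History | 172 ; Physics | 163 ; Physics | 58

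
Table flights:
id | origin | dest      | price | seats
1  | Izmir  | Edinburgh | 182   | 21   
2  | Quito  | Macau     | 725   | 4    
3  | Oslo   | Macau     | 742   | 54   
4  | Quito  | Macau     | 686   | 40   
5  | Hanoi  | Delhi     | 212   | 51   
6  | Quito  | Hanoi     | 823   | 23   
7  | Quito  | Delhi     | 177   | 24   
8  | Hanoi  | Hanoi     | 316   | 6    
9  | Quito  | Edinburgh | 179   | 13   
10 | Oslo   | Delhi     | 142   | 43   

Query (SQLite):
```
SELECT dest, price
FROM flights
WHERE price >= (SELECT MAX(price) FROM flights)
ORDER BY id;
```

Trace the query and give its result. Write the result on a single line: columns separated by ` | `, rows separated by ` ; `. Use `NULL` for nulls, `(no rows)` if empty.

Hanoi | 823

Scalar subquery: MAX(price) over all flights rows = 823.
Keep rows where price >= that value.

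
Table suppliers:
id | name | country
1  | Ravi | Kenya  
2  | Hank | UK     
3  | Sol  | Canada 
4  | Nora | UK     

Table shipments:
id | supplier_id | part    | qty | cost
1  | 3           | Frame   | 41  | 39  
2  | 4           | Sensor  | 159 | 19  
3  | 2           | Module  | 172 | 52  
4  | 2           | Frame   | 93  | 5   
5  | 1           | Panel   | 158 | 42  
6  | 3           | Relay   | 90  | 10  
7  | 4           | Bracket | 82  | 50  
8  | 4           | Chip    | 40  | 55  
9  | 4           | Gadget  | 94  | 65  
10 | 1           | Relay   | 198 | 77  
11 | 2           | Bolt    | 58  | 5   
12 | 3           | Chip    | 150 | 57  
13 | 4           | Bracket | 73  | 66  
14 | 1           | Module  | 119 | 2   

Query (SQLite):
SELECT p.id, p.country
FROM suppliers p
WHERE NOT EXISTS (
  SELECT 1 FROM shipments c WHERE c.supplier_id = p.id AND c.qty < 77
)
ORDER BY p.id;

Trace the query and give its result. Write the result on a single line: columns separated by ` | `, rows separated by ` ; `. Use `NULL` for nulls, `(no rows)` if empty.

For each suppliers row, check whether any shipments with matching supplier_id has qty < 77.
Keep rows where that is false.

1 | Kenya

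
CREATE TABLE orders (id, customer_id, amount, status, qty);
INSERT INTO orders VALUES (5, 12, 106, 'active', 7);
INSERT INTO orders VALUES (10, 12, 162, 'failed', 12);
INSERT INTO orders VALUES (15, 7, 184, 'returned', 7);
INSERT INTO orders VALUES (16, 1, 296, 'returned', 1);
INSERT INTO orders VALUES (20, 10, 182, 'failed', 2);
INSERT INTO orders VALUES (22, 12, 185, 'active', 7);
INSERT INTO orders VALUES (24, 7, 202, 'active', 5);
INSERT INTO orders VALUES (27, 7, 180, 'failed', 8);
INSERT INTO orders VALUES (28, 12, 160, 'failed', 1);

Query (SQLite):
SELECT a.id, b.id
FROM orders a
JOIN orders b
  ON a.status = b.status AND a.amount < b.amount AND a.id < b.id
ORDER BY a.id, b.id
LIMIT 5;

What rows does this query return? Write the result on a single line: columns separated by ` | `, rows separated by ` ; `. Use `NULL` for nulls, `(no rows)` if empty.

5 | 22 ; 5 | 24 ; 10 | 20 ; 10 | 27 ; 15 | 16

Pairs (a,b) with same status, a.amount < b.amount, a.id < b.id.
status groups: active:{5,22,24} failed:{10,20,27,28} returned:{15,16}
Ordered by (a.id, b.id); first 5.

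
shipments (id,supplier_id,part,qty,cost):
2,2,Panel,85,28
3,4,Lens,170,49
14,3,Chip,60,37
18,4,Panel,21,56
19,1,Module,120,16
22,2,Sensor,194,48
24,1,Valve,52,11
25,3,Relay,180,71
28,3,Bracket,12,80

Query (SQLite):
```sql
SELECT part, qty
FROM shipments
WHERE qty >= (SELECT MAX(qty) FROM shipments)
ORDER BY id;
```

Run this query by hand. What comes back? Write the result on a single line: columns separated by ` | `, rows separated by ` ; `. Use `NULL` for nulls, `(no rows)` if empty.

Sensor | 194

Scalar subquery: MAX(qty) over all shipments rows = 194.
Keep rows where qty >= that value.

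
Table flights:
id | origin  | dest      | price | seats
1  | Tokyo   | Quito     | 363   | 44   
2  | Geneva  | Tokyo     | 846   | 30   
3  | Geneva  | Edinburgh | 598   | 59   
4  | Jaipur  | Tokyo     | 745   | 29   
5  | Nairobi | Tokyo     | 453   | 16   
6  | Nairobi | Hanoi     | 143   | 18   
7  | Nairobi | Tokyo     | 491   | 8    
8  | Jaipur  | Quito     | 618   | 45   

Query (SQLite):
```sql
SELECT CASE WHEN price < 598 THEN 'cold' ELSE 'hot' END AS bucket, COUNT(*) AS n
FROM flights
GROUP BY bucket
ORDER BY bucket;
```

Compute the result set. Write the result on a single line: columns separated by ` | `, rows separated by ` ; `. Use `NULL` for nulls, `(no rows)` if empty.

Bucket rows by price < 598 → 'cold' else 'hot'; count each bucket.

cold | 4 ; hot | 4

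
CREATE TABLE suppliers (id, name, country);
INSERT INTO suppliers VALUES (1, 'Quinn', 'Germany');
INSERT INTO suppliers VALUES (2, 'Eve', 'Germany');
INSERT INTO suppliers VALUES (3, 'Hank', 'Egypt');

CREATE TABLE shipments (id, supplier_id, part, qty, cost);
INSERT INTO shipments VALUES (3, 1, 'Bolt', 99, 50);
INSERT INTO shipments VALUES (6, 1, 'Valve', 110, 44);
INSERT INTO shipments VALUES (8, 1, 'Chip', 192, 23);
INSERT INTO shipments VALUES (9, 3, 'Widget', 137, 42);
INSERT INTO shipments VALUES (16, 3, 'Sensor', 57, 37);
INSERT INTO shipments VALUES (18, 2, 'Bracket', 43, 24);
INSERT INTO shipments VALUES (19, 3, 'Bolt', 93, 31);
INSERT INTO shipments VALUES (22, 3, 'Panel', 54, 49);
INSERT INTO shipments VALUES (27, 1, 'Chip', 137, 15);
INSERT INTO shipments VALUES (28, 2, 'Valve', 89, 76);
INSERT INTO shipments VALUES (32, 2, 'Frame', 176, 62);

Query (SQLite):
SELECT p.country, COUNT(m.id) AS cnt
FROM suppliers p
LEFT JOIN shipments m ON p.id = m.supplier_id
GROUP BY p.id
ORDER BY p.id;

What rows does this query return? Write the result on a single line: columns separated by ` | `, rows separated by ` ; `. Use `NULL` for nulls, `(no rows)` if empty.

Germany | 4 ; Germany | 3 ; Egypt | 4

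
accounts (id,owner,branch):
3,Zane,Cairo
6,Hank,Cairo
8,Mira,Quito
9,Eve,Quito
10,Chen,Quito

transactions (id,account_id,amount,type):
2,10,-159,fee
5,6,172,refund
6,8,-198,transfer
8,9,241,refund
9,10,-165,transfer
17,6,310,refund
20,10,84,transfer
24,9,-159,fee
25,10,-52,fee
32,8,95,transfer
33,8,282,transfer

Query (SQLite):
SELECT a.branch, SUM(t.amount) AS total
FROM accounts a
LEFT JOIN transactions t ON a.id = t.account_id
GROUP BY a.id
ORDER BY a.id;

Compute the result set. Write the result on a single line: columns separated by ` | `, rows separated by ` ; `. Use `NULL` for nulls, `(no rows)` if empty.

Cairo | NULL ; Cairo | 482 ; Quito | 179 ; Quito | 82 ; Quito | -292

LEFT JOIN keeps every accounts row; unmatched ones get NULL for transactions columns.
Group by accounts.id and compute SUM(t.amount). SUM over an all-NULL group is NULL.
  3: ids {—} → SUM(t.amount)=NULL
  6: ids {5, 17} → SUM(t.amount)=482
  8: ids {6, 32, 33} → SUM(t.amount)=179
  9: ids {8, 24} → SUM(t.amount)=82
  10: ids {2, 9, 20, 25} → SUM(t.amount)=-292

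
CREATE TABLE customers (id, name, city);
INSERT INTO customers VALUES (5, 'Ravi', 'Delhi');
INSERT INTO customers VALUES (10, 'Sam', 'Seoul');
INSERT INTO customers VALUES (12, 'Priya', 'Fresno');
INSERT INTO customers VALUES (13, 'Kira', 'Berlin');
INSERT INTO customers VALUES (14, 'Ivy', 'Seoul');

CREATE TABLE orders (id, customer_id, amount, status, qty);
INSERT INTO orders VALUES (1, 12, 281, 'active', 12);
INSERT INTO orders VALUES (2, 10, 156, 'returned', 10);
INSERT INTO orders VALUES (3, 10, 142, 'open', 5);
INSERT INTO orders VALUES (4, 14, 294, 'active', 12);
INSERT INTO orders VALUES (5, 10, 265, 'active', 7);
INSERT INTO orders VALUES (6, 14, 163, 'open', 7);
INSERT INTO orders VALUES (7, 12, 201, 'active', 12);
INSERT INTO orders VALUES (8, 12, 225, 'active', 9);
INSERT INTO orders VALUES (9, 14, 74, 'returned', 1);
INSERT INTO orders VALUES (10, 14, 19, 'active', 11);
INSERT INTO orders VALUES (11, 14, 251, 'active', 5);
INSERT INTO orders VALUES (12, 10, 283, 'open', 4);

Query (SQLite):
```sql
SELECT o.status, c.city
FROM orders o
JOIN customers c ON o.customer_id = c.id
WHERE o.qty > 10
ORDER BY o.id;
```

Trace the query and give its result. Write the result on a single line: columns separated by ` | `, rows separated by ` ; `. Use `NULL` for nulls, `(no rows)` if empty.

Each orders row matches the customers row where customer_id = customers.id.
Then keep rows with o.qty > 10.

active | Fresno ; active | Seoul ; active | Fresno ; active | Seoul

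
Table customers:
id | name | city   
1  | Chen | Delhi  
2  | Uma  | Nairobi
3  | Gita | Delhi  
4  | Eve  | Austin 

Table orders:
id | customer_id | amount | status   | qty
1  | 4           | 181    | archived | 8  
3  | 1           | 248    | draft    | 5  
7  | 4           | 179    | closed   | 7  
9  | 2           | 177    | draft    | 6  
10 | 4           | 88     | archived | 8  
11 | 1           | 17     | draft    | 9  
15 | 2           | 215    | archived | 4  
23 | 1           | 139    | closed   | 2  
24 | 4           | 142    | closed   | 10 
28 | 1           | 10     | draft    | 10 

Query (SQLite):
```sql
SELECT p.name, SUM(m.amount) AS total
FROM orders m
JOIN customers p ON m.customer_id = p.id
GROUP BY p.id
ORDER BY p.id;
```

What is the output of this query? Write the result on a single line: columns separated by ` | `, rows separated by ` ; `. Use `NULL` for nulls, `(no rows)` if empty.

Chen | 414 ; Uma | 392 ; Eve | 590

Join each orders row to its customers via customer_id.
Group joined rows by customers.id; compute SUM(m.amount) per group.
  1: ids {3, 11, 23, 28} → SUM(m.amount)=414
  2: ids {9, 15} → SUM(m.amount)=392
  4: ids {1, 7, 10, 24} → SUM(m.amount)=590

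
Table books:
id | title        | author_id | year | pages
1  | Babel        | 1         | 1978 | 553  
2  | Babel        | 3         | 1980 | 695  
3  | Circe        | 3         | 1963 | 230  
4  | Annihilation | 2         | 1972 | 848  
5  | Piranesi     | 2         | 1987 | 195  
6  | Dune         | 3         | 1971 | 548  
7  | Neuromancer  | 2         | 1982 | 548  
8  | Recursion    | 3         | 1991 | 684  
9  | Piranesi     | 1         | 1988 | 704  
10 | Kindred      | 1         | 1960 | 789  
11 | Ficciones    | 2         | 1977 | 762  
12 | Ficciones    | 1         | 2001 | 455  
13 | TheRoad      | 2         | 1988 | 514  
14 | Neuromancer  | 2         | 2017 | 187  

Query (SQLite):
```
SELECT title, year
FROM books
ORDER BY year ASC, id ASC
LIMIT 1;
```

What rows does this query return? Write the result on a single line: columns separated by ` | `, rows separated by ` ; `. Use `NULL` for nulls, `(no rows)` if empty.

Kindred | 1960

Sort by year asc, tiebreak id asc: (1960, id=10), (1963, id=3), (1971, id=6), (1972, id=4) …. Take first 1.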